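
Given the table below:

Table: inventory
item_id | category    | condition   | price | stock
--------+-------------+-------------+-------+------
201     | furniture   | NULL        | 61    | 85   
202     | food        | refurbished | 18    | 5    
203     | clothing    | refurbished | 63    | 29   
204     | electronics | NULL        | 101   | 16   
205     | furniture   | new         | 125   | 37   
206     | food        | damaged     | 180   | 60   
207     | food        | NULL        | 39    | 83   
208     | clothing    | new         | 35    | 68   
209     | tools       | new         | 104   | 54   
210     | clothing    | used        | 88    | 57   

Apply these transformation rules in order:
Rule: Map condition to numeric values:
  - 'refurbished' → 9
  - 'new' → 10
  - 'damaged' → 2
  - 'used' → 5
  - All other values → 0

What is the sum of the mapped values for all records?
55

Step 1: Apply mapping to each record
Step 2: Count by status:
  'refurbished': 2 records × 9 = 18
  'new': 3 records × 10 = 30
  'damaged': 1 records × 2 = 2
  'used': 1 records × 5 = 5
Step 3: Sum all mapped values = 55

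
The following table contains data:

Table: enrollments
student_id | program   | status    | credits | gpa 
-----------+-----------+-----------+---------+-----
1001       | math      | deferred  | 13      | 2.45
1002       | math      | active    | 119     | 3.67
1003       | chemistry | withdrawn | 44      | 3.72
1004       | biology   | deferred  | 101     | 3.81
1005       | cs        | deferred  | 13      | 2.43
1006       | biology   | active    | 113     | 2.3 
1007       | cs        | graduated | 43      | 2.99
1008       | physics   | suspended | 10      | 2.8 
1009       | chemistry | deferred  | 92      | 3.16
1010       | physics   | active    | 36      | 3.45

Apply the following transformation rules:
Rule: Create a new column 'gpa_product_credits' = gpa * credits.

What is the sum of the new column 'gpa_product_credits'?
1880.05

Step 1: For each record, compute gpa * credits
Example calculations:
  2.45 * 13 = 31.85
  3.67 * 119 = 436.73
  3.72 * 44 = 163.68
  ...
Step 2: Sum all derived values
Step 3: Total = 1880.05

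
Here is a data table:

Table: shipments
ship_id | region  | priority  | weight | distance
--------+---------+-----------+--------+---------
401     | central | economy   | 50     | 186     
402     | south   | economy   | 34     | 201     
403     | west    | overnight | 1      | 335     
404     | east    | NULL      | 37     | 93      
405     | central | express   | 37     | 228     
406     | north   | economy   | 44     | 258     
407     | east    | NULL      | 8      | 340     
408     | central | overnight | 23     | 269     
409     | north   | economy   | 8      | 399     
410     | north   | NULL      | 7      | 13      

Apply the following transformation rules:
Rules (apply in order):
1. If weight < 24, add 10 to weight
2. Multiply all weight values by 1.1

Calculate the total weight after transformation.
328.9

Step 1: Apply Rule 1 - Add 10 to records with weight < 24
  - 5 records affected: 47 + (5 × 10) = 97
  - Unaffected records: 202
  - Sum after Rule 1: 299
Step 2: Apply Rule 2 - Multiply all by 1.1
  - 299 × 1.1 = 328.9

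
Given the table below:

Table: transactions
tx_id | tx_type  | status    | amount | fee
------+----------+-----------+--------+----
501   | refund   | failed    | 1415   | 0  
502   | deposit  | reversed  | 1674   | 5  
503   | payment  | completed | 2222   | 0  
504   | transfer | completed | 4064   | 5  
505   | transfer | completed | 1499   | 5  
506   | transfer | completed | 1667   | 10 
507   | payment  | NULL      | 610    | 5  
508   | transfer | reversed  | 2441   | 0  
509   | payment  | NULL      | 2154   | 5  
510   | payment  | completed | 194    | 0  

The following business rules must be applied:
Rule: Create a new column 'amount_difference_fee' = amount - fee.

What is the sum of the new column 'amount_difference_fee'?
17905

Step 1: For each record, compute amount - fee
Example calculations:
  1415 - 0 = 1415
  1674 - 5 = 1669
  2222 - 0 = 2222
  ...
Step 2: Sum all derived values
Step 3: Total = 17905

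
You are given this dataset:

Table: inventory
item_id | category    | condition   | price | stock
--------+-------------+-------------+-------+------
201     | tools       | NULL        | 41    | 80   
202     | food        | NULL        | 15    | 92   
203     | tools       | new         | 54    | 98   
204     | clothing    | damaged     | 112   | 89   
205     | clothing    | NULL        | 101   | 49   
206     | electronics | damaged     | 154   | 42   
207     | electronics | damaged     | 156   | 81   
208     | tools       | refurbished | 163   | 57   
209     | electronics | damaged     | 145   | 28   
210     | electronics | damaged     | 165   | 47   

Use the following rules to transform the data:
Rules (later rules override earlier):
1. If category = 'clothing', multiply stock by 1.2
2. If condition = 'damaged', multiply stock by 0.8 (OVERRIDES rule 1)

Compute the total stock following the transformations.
615.4

Step 1: Rule 2 takes priority for records with condition = 'damaged'
  - 5 records: 287 × 0.8 = 229.6
Step 2: Rule 1 applies to remaining records with category = 'clothing'
  - 1 records: 49 × 1.2 = 58.8
Step 3: Other records unchanged: 327
Step 4: Final sum = 229.6 + 58.8 + 327 = 615.4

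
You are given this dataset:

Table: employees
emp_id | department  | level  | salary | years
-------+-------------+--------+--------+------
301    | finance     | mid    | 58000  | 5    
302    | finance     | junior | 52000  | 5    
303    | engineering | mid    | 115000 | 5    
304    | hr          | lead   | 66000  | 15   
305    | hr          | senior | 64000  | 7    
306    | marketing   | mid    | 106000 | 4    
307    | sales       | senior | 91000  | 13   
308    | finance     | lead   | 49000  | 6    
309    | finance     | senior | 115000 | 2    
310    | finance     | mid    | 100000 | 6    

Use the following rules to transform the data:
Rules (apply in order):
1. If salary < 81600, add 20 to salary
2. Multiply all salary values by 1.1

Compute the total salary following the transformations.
897710.0

Step 1: Apply Rule 1 - Add 20 to records with salary < 81600
  - 5 records affected: 289000 + (5 × 20) = 289100
  - Unaffected records: 527000
  - Sum after Rule 1: 816100
Step 2: Apply Rule 2 - Multiply all by 1.1
  - 816100 × 1.1 = 897710.0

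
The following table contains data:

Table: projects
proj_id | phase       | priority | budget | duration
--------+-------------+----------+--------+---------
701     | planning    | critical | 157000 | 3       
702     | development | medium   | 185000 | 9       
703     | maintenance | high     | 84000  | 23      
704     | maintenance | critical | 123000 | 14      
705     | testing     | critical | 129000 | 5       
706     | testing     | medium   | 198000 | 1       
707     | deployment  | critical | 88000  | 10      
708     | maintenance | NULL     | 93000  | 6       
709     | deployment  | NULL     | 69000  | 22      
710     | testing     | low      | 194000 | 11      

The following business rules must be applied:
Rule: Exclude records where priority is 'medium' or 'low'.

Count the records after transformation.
7

Step 1: Count records to exclude
  - 2 (medium) + 1 (low) = 3 records
Step 2: Total records: 10
Step 3: Remaining = 10 - 3 = 7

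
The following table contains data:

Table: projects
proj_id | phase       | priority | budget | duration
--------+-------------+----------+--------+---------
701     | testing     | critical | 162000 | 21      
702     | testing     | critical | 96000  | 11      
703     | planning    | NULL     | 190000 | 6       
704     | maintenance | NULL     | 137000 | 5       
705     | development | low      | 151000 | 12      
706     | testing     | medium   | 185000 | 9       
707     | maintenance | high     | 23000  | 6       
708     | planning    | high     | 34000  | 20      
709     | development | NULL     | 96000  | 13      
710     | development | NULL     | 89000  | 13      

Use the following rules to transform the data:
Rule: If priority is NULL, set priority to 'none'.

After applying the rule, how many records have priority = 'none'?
4

Step 1: Count records where priority IS NULL
Step 2: Found 4 records with NULL priority
Step 3: These records will have priority set to 'none'
Step 4: Records already having priority = 'none': 0
Step 5: Answer: 4 + 0 = 4 records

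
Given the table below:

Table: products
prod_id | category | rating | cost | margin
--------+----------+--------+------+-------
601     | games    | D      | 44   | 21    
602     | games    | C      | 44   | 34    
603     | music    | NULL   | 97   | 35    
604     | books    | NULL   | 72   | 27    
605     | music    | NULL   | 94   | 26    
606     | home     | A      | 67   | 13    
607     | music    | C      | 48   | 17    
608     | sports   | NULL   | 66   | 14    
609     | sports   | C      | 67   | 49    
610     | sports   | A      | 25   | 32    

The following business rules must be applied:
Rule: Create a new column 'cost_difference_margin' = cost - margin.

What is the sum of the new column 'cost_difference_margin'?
356

Step 1: For each record, compute cost - margin
Example calculations:
  44 - 21 = 23
  44 - 34 = 10
  97 - 35 = 62
  ...
Step 2: Sum all derived values
Step 3: Total = 356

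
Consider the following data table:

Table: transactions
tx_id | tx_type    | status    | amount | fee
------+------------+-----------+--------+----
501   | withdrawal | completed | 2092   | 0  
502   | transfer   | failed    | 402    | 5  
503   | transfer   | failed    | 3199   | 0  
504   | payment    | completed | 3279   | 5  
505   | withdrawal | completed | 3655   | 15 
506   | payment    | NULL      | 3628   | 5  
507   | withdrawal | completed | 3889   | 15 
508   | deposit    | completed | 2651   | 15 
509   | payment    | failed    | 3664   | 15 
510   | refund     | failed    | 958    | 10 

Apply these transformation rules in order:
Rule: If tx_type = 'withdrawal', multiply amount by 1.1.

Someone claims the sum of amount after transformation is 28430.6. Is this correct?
No, the correct result is 28380.6.

Step 1: Calculate the correct sum after transformation
Step 2: Apply multiplier 1.1 to records where tx_type = 'withdrawal'
Step 3: Correct result = 28380.6
Step 4: Claimed result = 28430.6
Step 5: 28380.6 ≠ 28430.6
Conclusion: The claimed result is incorrect. The correct answer is 28380.6.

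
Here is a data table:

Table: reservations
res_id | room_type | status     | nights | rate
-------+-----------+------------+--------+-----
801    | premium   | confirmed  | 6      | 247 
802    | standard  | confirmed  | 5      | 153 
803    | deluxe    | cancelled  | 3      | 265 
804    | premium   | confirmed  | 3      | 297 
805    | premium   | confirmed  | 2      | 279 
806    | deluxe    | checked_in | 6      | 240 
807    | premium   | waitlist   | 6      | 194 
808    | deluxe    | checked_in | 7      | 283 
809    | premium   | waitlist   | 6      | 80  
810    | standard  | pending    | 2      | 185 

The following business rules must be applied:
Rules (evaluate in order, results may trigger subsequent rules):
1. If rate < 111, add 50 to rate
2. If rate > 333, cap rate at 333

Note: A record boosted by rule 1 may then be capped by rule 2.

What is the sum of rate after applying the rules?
2273

Step 1: Apply rule 1 to records with rate < 111
  - 1 records get bonus of 50
  - Of these, 0 records then exceed 333 and get capped
Step 2: Apply rule 2 to records with rate > 333
  - 0 records (original) are capped
Step 3: Calculate final sum = 2273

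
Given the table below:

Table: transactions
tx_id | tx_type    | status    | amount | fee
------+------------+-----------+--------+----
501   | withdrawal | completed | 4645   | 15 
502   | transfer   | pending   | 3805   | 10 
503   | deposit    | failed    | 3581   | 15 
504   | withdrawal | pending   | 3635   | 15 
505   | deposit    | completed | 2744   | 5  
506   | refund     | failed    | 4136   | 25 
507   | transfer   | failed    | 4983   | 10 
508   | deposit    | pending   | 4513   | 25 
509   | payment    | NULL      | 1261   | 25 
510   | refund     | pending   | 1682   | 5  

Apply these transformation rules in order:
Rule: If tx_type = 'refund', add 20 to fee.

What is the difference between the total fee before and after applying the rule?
40

Step 1: Original sum of fee = 150
Step 2: 2 records have tx_type = 'refund'
Step 3: Each affected record changes by 20
Step 4: Total change = 2 × 20 = 40
Step 5: New sum = 150 + 40 = 190
Step 6: Difference = |190 - 150| = 40
        (Sum increased by 40)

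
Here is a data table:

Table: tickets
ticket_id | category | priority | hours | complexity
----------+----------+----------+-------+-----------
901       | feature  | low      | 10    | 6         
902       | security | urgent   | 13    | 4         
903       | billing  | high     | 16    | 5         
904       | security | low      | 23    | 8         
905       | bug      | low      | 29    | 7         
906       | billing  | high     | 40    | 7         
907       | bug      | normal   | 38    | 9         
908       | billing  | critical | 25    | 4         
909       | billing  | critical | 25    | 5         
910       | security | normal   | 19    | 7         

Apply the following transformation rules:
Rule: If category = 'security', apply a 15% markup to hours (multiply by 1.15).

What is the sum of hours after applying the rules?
246.25

Step 1: Records with category = 'security' have total hours = 55
Step 2: Apply multiplier: 55 × 1.15 = 63.25
Step 3: Other records total: 183
Step 4: Final sum = 63.25 + 183 = 246.25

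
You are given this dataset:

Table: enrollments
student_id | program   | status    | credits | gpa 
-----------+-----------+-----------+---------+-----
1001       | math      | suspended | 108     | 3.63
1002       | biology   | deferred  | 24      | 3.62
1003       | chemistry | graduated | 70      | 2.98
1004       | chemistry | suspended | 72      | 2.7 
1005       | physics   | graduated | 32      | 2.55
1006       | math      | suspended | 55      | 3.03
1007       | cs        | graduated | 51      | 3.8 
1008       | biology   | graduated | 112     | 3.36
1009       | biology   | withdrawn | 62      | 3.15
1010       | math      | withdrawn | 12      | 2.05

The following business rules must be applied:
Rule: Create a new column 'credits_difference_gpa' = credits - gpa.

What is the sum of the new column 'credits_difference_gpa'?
567.13

Step 1: For each record, compute credits - gpa
Example calculations:
  108 - 3.63 = 104.37
  24 - 3.62 = 20.38
  70 - 2.98 = 67.02
  ...
Step 2: Sum all derived values
Step 3: Total = 567.13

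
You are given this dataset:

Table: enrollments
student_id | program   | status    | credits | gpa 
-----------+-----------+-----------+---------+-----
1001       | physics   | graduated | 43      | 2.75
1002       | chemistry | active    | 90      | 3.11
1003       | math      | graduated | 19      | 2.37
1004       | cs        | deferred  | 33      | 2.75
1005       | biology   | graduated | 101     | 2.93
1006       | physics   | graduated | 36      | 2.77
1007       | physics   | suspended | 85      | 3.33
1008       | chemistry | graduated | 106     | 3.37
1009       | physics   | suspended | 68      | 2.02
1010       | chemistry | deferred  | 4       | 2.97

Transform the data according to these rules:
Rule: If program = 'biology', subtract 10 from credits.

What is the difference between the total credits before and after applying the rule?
10

Step 1: Original sum of credits = 585
Step 2: 1 records have program = 'biology'
Step 3: Each affected record changes by -10
Step 4: Total change = 1 × -10 = -10
Step 5: New sum = 585 + -10 = 575
Step 6: Difference = |575 - 585| = 10
        (Sum decreased by 10)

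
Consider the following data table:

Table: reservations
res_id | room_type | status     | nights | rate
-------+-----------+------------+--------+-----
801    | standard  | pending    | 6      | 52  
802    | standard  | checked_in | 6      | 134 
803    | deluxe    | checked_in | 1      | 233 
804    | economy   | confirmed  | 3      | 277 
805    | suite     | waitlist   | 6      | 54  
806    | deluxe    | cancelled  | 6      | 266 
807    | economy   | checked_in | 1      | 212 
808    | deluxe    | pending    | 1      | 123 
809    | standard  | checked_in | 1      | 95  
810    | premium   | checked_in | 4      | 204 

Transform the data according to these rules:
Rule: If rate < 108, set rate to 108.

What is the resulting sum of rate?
1773

Step 1: 3 records have rate < 108
Step 2: These records originally summed to 201
Step 3: After setting to minimum: 3 × 108 = 324
Step 4: Unaffected records sum: 1449
Step 5: Final sum = 324 + 1449 = 1773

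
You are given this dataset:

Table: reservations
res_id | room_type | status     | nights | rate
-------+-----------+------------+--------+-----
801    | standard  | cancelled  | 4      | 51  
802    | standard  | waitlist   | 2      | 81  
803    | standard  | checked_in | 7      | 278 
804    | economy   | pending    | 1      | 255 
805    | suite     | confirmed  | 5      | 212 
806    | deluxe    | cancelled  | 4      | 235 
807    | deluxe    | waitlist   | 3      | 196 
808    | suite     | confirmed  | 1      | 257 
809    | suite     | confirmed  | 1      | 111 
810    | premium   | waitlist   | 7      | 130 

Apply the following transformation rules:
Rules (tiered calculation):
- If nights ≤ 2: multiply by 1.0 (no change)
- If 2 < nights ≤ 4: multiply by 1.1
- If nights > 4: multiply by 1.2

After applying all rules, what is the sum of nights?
39.9

Step 1: Tier 1 (nights ≤ 2): 4 records, sum = 5 × 1.0 = 5.0
Step 2: Tier 2 (2 < nights ≤ 4): 3 records, sum = 11 × 1.1 = 12.1
Step 3: Tier 3 (nights > 4): 3 records, sum = 19 × 1.2 = 22.8
Step 4: Final sum = 5.0 + 12.1 + 22.8 = 39.9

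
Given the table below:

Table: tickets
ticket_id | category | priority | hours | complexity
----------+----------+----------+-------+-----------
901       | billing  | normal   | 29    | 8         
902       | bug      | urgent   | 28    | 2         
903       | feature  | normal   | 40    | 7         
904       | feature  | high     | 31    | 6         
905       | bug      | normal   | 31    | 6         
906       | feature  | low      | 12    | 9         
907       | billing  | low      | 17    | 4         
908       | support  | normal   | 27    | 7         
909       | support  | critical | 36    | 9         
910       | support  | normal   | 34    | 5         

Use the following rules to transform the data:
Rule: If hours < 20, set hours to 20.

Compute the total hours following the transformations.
296

Step 1: 2 records have hours < 20
Step 2: These records originally summed to 29
Step 3: After setting to minimum: 2 × 20 = 40
Step 4: Unaffected records sum: 256
Step 5: Final sum = 40 + 256 = 296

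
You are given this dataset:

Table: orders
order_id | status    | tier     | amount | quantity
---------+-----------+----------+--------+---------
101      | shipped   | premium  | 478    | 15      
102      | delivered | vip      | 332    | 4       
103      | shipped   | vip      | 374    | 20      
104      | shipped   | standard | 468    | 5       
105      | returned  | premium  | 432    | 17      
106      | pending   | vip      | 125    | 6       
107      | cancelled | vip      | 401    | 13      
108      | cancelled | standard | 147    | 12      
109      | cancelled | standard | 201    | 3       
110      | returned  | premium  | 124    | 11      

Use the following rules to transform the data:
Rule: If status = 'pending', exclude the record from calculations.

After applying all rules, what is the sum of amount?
2957

Step 1: Identify records where status = 'pending'
Step 2: The excluded records sum to 125
Step 3: Original total amount = 3082
Step 4: Remaining total = 3082 - 125 = 2957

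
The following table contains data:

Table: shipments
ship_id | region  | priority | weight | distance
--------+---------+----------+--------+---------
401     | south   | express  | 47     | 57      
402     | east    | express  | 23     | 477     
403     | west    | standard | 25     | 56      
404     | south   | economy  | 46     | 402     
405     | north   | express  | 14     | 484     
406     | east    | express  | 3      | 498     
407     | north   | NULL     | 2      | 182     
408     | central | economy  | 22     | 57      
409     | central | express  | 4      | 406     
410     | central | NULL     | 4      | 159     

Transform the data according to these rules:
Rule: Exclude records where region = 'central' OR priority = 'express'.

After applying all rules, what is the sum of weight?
73

Step 1: Find records where region = 'central' OR priority = 'express'
Step 2: 7 records match, summing to 117
Step 3: Original sum: 190
Step 4: Remaining sum = 190 - 117 = 73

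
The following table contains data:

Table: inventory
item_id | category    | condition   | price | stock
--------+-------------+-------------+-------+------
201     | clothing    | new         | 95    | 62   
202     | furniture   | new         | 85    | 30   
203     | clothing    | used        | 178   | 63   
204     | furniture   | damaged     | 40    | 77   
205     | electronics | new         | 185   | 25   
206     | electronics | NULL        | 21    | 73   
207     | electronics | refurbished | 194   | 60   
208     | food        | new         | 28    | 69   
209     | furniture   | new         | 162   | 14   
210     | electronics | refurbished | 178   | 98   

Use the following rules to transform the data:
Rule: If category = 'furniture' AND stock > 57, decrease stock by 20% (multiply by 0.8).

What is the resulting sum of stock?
555.6

Step 1: Find records where category = 'furniture' AND stock > 57
Step 2: 1 records match, summing to 77
Step 3: After multiplier: 77 × 0.8 = 61.6
Step 4: Unaffected records sum: 494
Step 5: Final sum = 61.6 + 494 = 555.6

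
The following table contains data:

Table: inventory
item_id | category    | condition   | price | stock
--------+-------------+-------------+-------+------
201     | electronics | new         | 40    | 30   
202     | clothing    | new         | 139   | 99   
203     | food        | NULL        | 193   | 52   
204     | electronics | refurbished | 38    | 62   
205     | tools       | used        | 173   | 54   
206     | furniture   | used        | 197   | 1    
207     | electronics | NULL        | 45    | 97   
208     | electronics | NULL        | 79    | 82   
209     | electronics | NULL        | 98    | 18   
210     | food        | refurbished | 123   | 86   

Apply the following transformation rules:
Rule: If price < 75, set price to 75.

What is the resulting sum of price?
1227

Step 1: 3 records have price < 75
Step 2: These records originally summed to 123
Step 3: After setting to minimum: 3 × 75 = 225
Step 4: Unaffected records sum: 1002
Step 5: Final sum = 225 + 1002 = 1227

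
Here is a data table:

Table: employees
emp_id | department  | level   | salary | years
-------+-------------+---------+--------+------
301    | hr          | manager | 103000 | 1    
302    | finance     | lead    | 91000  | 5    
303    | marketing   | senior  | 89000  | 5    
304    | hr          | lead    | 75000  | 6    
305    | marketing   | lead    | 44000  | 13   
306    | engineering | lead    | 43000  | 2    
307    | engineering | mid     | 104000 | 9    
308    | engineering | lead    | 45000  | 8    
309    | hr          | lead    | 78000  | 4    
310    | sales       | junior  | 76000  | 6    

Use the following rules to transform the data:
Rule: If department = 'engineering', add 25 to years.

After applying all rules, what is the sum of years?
134

Step 1: Count records where department = 'engineering': 3
Step 2: Total bonus added: 3 × 25 = 75
Step 3: Original sum of years: 59
Step 4: Final sum = 59 + 75 = 134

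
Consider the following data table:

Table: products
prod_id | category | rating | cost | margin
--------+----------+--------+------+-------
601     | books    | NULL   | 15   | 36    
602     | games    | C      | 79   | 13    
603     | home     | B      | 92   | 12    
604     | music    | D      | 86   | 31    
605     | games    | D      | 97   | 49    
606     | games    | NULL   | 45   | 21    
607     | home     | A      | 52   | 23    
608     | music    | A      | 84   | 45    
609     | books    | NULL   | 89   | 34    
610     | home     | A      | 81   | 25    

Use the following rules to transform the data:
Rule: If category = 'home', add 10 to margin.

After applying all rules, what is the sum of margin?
319

Step 1: Count records where category = 'home': 3
Step 2: Total bonus added: 3 × 10 = 30
Step 3: Original sum of margin: 289
Step 4: Final sum = 289 + 30 = 319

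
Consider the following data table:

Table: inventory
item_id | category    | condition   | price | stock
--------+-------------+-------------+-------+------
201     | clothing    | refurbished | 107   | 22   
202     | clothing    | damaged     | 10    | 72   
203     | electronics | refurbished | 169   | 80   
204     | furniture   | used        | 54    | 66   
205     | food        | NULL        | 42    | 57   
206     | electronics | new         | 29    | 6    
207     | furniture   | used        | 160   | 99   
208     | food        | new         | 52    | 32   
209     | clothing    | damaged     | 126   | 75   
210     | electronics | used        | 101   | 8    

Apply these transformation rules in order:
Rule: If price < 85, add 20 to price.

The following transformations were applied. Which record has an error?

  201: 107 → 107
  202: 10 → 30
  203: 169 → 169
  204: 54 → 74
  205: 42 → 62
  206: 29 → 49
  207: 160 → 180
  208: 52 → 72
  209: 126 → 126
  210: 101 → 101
Record 207 has an error. The correct transformed value should be 160, not 180.

Step 1: Check each record against the rule
Step 2: Record 207 has price = 160
Step 3: Since 160 >= 85, the bonus should not have been applied
Step 4: Correct value = 160, but claimed value = 180
Conclusion: Record 207 has the error.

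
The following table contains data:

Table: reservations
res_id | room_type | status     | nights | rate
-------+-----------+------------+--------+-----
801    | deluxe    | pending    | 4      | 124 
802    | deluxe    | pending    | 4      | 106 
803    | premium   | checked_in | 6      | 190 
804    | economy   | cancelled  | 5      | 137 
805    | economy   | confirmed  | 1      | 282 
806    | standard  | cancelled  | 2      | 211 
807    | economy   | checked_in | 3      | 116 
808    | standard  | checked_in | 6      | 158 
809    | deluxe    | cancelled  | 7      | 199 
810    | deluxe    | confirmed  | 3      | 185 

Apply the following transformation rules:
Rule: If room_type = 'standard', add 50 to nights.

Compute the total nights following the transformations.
141

Step 1: Count records where room_type = 'standard': 2
Step 2: Total bonus added: 2 × 50 = 100
Step 3: Original sum of nights: 41
Step 4: Final sum = 41 + 100 = 141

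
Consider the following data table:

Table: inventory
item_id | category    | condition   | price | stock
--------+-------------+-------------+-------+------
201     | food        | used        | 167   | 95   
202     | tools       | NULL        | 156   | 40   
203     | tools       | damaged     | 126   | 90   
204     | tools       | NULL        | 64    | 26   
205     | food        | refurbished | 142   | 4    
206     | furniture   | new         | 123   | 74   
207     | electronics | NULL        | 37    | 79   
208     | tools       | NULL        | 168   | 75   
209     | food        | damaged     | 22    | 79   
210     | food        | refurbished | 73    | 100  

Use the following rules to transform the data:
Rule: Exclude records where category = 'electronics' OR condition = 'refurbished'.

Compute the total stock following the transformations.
479

Step 1: Find records where category = 'electronics' OR condition = 'refurbished'
Step 2: 3 records match, summing to 183
Step 3: Original sum: 662
Step 4: Remaining sum = 662 - 183 = 479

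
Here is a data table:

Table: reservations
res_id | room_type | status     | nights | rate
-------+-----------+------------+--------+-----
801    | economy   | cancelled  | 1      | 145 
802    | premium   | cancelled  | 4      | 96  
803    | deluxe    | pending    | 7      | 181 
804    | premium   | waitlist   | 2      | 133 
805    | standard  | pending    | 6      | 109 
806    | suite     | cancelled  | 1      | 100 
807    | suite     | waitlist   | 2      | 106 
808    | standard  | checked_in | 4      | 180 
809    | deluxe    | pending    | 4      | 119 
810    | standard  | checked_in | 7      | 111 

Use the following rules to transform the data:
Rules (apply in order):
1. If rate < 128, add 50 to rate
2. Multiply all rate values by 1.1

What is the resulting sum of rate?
1738.0

Step 1: Apply Rule 1 - Add 50 to records with rate < 128
  - 6 records affected: 641 + (6 × 50) = 941
  - Unaffected records: 639
  - Sum after Rule 1: 1580
Step 2: Apply Rule 2 - Multiply all by 1.1
  - 1580 × 1.1 = 1738.0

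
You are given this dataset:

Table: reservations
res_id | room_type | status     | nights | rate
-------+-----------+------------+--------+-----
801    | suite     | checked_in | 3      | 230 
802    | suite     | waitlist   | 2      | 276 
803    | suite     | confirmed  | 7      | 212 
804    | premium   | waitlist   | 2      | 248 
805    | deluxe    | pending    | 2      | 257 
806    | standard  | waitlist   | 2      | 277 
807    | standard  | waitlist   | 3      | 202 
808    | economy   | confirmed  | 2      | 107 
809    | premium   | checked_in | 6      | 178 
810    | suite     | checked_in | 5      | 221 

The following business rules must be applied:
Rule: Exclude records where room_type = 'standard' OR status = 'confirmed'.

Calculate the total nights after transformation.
20

Step 1: Find records where room_type = 'standard' OR status = 'confirmed'
Step 2: 4 records match, summing to 14
Step 3: Original sum: 34
Step 4: Remaining sum = 34 - 14 = 20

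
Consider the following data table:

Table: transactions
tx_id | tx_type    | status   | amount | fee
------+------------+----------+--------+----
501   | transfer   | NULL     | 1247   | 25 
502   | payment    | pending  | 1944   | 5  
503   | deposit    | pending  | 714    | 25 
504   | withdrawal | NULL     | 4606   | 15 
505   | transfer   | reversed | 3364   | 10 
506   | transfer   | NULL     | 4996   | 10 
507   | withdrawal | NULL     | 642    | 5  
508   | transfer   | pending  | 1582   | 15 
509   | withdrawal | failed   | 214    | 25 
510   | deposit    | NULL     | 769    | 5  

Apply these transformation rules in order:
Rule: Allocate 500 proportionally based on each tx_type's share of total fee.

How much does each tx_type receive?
deposit: 107.14, payment: 17.86, transfer: 214.29, withdrawal: 160.71

Step 1: Calculate total fee = 140
Step 2: Calculate each tx_type's proportion:
  deposit: 30/140 = 21.43% → 107.14
  payment: 5/140 = 3.57% → 17.86
  transfer: 60/140 = 42.86% → 214.29
  withdrawal: 45/140 = 32.14% → 160.71
Step 3: Verify: sum of allocations ≈ 500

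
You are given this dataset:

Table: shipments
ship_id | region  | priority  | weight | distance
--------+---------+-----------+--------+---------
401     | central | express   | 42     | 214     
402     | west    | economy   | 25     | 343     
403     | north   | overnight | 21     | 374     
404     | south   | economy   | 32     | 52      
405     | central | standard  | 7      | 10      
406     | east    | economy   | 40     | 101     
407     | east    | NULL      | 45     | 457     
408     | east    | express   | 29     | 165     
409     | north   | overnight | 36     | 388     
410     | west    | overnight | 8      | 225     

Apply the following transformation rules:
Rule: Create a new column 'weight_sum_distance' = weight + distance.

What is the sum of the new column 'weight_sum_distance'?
2614

Step 1: For each record, compute weight + distance
Example calculations:
  42 + 214 = 256
  25 + 343 = 368
  21 + 374 = 395
  ...
Step 2: Sum all derived values
Step 3: Total = 2614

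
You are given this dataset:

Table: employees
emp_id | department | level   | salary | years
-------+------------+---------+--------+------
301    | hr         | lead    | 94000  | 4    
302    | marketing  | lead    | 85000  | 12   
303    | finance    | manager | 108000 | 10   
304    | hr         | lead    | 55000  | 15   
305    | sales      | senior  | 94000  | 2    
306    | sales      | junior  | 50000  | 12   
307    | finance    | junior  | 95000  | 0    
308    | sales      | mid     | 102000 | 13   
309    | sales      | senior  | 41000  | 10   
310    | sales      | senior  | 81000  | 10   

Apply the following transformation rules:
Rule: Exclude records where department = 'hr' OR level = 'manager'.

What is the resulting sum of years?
59

Step 1: Find records where department = 'hr' OR level = 'manager'
Step 2: 3 records match, summing to 29
Step 3: Original sum: 88
Step 4: Remaining sum = 88 - 29 = 59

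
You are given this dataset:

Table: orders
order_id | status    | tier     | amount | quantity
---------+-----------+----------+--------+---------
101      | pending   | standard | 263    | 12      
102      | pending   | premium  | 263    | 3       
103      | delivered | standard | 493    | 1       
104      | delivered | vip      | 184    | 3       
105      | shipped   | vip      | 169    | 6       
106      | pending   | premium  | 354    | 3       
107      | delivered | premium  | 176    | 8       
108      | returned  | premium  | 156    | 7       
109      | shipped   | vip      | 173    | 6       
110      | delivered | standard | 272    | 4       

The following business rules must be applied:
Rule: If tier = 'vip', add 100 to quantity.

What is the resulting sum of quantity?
353

Step 1: Count records where tier = 'vip': 3
Step 2: Total bonus added: 3 × 100 = 300
Step 3: Original sum of quantity: 53
Step 4: Final sum = 53 + 300 = 353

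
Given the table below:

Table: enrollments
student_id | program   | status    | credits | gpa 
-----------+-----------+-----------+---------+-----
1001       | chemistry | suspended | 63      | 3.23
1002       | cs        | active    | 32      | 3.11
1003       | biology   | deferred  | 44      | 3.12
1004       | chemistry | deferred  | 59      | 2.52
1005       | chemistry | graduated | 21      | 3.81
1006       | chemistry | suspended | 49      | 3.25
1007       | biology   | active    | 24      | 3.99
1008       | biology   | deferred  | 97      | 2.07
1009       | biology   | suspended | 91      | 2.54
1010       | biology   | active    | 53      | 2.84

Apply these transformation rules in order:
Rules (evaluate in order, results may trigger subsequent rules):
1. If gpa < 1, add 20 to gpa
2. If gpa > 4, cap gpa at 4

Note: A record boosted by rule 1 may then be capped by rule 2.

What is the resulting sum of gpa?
30.48

Step 1: Apply rule 1 to records with gpa < 1
  - 0 records get bonus of 20
  - Of these, 0 records then exceed 4 and get capped
Step 2: Apply rule 2 to records with gpa > 4
  - 0 records (original) are capped
Step 3: Calculate final sum = 30.48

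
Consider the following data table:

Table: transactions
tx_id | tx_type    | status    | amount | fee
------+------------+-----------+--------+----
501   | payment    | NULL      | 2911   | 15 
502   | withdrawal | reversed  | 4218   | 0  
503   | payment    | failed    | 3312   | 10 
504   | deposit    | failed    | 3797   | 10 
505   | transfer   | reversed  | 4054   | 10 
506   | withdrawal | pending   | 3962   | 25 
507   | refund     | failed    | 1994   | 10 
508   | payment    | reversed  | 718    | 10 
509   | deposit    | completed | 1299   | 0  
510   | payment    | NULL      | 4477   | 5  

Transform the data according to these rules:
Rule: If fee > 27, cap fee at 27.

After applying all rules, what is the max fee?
25

Step 1: Original maximum fee = 25
Step 2: Check cap of 27 against maximum
Step 3: No records exceed the cap (max 25 <= cap 27), so no capping applies
Step 4: Maximum after transformation = 25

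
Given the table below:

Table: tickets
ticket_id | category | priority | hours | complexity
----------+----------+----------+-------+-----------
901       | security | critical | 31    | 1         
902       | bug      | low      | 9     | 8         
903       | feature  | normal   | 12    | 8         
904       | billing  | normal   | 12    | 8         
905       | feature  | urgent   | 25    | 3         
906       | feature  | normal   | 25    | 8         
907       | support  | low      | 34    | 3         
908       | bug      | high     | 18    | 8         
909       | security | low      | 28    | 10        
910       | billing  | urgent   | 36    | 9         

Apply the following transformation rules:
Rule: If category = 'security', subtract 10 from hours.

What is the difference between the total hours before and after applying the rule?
20

Step 1: Original sum of hours = 230
Step 2: 2 records have category = 'security'
Step 3: Each affected record changes by -10
Step 4: Total change = 2 × -10 = -20
Step 5: New sum = 230 + -20 = 210
Step 6: Difference = |210 - 230| = 20
        (Sum decreased by 20)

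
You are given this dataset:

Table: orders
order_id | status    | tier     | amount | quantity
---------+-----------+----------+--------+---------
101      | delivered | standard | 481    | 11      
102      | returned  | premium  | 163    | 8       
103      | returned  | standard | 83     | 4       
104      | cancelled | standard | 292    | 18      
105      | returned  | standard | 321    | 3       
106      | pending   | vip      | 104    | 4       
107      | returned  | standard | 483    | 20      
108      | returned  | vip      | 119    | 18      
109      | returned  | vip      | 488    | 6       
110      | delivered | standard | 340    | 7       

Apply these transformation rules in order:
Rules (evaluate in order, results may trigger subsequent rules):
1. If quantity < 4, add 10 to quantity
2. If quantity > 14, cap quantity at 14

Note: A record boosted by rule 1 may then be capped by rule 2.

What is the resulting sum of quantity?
95

Step 1: Apply rule 1 to records with quantity < 4
  - 1 records get bonus of 10
  - Of these, 0 records then exceed 14 and get capped
Step 2: Apply rule 2 to records with quantity > 14
  - 3 records (original) are capped
Step 3: Calculate final sum = 95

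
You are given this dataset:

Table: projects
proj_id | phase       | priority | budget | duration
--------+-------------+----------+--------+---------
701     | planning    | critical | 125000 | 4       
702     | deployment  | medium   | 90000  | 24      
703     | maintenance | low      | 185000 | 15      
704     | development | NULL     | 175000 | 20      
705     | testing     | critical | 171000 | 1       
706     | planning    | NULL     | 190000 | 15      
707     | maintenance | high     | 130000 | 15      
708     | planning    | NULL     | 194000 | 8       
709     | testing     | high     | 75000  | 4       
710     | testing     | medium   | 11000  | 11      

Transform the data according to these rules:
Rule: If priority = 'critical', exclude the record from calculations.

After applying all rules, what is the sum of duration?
112

Step 1: Identify records where priority = 'critical'
Step 2: The excluded records sum to 5
Step 3: Original total duration = 117
Step 4: Remaining total = 117 - 5 = 112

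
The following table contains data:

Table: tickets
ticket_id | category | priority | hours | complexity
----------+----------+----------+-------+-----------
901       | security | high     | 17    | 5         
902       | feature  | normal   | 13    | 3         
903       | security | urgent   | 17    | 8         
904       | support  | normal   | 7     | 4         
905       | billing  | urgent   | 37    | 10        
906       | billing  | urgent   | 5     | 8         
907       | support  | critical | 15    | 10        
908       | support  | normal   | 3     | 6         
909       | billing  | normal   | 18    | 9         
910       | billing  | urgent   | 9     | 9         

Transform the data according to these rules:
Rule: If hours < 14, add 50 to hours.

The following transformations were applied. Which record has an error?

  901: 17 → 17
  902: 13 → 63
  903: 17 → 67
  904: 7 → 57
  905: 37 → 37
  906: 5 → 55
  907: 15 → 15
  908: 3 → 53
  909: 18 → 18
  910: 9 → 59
Record 903 has an error. The correct transformed value should be 17, not 67.

Step 1: Check each record against the rule
Step 2: Record 903 has hours = 17
Step 3: Since 17 >= 14, the bonus should not have been applied
Step 4: Correct value = 17, but claimed value = 67
Conclusion: Record 903 has the error.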